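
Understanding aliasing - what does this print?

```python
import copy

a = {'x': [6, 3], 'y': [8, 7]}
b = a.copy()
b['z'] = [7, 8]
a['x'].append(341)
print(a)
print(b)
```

Key concept: shallow copy of dict with mutable values.
Step by step:
`a = {'x': [6, 3], 'y': [8, 7]}` → a = {'x': [6, 3], 'y': [8, 7]}
`b = a.copy()` → b = {'x': [6, 3], 'y': [8, 7]}
`b['z'] = [7, 8]` → b = {'x': [6, 3], 'y': [8, 7], 'z': [7, 8]}
`a['x'].append(341)` → a = {'x': [6, 3, 341], 'y': [8, 7]}; b = {'x': [6, 3, 341], 'y': [8, 7], 'z': [7, 8]}
`print(a)` → prints {'x': [6, 3, 341], 'y': [8, 7]}
`print(b)` → prints {'x': [6, 3, 341], 'y': [8, 7], 'z': [7, 8]}

Answer:
{'x': [6, 3, 341], 'y': [8, 7]}
{'x': [6, 3, 341], 'y': [8, 7], 'z': [7, 8]}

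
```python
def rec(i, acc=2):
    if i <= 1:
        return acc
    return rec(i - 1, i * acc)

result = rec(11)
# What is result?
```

Accumulator trace (n, acc): (11, 2) -> (10, 22) -> (9, 220) -> (8, 1980) -> (7, 15840) -> (6, 110880) -> (5, 665280) -> (4, 3326400) -> (3, 13305600) -> (2, 39916800) -> (1, 79833600) -> return 79833600

Answer: 79833600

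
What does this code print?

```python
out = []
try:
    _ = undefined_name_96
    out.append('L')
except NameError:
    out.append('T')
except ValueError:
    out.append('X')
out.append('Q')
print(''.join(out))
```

Execution trace: 'T' (except NameError) → 'Q' (after the try/except). Output: TQ

Answer: TQ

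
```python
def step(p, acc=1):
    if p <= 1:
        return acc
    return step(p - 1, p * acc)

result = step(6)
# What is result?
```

Accumulator trace (n, acc): (6, 1) -> (5, 6) -> (4, 30) -> (3, 120) -> (2, 360) -> (1, 720) -> return 720

Answer: 720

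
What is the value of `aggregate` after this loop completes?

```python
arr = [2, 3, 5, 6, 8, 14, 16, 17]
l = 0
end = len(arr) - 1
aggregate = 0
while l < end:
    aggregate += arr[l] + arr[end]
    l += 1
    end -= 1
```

Sum of pairs from ends
`aggregate` takes the values: 0 → 19 → 38 → 57 → 71

Answer: 71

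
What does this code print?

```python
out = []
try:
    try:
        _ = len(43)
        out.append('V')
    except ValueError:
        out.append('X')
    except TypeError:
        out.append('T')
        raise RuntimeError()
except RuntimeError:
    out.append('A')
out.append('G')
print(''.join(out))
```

Execution trace: 'T' (inner except TypeError) → 'A' (outer except RuntimeError) → 'G' (after the try/except). Output: TAG

Answer: TAG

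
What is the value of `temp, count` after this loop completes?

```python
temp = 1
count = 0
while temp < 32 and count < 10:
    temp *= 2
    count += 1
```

Double until >= 32 or 10 iterations
`temp, count` takes the values: (1, 0) → (2, 0) → (2, 1) → (4, 1) → (4, 2) → (8, 2) → (8, 3) → (16, 3) → (16, 4) → (32, 4) → (32, 5)

Answer: 32, 5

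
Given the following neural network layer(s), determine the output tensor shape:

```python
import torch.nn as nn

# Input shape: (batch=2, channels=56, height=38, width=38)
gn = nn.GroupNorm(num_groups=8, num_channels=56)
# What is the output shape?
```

Input: (2, 56, 38, 38) -> Output: (2, 56, 38, 38)

Answer: (2, 56, 38, 38)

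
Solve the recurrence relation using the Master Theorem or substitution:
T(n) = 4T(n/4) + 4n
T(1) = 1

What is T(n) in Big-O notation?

By Master Theorem: a=4, b=4, f(n)=4n. Since log_4(4) = 1 and f(n) = Θ(n^1), Case 2 applies. T(n) = O(n log n).

Answer: O(n log n)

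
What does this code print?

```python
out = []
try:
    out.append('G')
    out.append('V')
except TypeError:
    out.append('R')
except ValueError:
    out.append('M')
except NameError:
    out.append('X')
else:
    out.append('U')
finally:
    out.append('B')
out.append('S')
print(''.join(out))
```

Execution trace: 'G' (try body) → 'V' (try body, no exception) → 'U' (else) → 'B' (finally) → 'S' (after the try/except). Output: GVUBS

Answer: GVUBS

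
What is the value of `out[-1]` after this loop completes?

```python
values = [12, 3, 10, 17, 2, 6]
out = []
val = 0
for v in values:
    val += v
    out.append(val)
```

Cumulative sum ends at 50
`out` takes the values: [] → [12] → [12, 15] → [12, 15, 25] → [12, 15, 25, 42] → [12, 15, 25, 42, 44] → [12, 15, 25, 42, 44, 50]
So `out[-1]` = 50

Answer: 50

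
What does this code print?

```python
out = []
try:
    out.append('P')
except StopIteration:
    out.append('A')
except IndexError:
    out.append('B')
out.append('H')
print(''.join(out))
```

Execution trace: 'P' (try body, no exception) → 'H' (after the try/except). Output: PH

Answer: PH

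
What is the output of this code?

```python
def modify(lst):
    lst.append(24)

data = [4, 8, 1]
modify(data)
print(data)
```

Key concept: function modifies passed list.
Step by step:
`data = [4, 8, 1]` → data = [4, 8, 1]
`modify(data)` → data = [4, 8, 1, 24]
`print(data)` → prints [4, 8, 1, 24]

Answer: [4, 8, 1, 24]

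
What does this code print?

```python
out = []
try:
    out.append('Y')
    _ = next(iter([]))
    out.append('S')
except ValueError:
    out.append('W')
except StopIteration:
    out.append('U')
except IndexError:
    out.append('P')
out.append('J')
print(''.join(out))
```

Execution trace: 'Y' (try body) → 'U' (except StopIteration) → 'J' (after the try/except). Output: YUJ

Answer: YUJ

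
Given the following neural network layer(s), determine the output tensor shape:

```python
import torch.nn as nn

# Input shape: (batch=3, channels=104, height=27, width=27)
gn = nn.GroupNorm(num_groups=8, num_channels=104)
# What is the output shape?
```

Input: (3, 104, 27, 27) -> Output: (3, 104, 27, 27)

Answer: (3, 104, 27, 27)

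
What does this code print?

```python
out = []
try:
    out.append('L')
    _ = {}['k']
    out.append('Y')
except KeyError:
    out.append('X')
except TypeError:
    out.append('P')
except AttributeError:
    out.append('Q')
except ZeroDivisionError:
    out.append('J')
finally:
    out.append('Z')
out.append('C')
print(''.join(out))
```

Execution trace: 'L' (try body) → 'X' (except KeyError) → 'Z' (finally) → 'C' (after the try/except). Output: LXZC

Answer: LXZC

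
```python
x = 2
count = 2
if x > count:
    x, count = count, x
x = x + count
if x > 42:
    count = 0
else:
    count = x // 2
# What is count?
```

Trace:
`x = 2` → x = 2
`count = 2` → count = 2
`if x > count: ...` → x > count is False → no variable changes
`x = x + count` → x = 4
`if x > 42: ...` → x > 42 is False, take else branch → no variable changes
So count = 2

Answer: 2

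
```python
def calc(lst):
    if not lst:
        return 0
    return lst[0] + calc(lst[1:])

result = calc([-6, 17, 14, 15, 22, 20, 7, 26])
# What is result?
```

(-6) + 17 + 14 + 15 + 22 + 20 + 7 + 26 + 0 = 115

Answer: 115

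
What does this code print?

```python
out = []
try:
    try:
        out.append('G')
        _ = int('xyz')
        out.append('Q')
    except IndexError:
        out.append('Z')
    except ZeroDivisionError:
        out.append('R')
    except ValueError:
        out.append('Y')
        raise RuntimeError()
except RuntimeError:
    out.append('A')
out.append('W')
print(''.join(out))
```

Execution trace: 'G' (inner try body) → 'Y' (inner except ValueError) → 'A' (outer except RuntimeError) → 'W' (after the try/except). Output: GYAW

Answer: GYAW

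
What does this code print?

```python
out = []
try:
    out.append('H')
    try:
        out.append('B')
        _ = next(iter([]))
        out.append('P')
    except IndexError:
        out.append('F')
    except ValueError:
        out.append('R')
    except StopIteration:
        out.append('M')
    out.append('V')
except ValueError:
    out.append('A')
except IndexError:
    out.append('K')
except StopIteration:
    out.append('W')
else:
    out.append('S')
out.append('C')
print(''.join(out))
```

Execution trace: 'H' (try body) → 'B' (inner try body) → 'M' (inner except StopIteration) → 'V' (try body, no exception) → 'S' (else) → 'C' (after the try/except). Output: HBMVSC

Answer: HBMVSC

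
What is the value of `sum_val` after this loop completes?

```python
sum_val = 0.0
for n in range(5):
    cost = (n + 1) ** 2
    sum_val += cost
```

Sum of squared losses 1² + 2² + ... + 5²
`sum_val` takes the values: 0.0 → 1.0 → 5.0 → 14.0 → 30.0 → 55.0

Answer: 55.0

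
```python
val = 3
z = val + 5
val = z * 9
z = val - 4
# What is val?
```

Trace:
`val = 3` → val = 3
`z = val + 5` → z = 8
`val = z * 9` → val = 72
`z = val - 4` → z = 68
So val = 72

Answer: 72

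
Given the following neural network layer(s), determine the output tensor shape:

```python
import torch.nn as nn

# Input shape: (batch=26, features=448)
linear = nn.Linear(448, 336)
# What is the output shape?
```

Input: (26, 448) -> Output: (26, 336)

Answer: (26, 336)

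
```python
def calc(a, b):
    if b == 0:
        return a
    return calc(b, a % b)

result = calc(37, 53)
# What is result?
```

calc(37, 53) -> calc(53, 37) -> calc(37, 16) -> calc(16, 5) -> calc(5, 1) -> calc(1, 0) -> 1

Answer: 1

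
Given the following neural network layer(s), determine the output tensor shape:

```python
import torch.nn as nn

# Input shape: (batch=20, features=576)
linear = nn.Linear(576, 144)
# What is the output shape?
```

Input: (20, 576) -> Output: (20, 144)

Answer: (20, 144)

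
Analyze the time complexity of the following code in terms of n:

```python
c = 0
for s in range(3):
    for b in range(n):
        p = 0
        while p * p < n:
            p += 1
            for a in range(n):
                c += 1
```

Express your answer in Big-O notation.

Each loop level contributes: 1 × n × √n × n. Multiplying the contributions gives O(n^2√n).

Answer: O(n^2√n)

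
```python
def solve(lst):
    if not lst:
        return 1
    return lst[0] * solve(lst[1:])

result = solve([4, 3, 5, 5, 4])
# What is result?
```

Product over [4, 3, 5, 5, 4] = 4 * 3 * 5 * 5 * 4 = 1200

Answer: 1200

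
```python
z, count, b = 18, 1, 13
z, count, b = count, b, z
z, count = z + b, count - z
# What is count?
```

Trace:
`z, count, b = 18, 1, 13` → z = 18; count = 1; b = 13
`z, count, b = count, b, z` → z = 1; count = 13; b = 18
`z, count = z + b, count - z` → z = 19; count = 12
So count = 12

Answer: 12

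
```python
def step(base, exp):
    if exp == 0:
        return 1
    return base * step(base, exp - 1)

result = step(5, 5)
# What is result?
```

step(5, 5) = 5 * 5 * 5 * 5 * 5 = 3125

Answer: 3125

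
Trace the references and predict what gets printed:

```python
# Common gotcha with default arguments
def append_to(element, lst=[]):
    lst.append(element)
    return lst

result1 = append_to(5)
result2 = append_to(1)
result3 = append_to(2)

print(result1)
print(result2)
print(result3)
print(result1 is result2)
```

Key concept: mutable default argument gotcha.
Step by step:
`result1 = append_to(5)` → result1 = [5]
`result2 = append_to(1)` → result1 = [5, 1] (same object as result2); result2 = [5, 1] (same object as result1)
`result3 = append_to(2)` → result1 = [5, 1, 2] (same object as result2, result3); result2 = [5, 1, 2] (same object as result1, result3); result3 = [5, 1, 2] (same object as result1, result2)
`print(result1)` → prints [5, 1, 2]
`print(result2)` → prints [5, 1, 2]
`print(result3)` → prints [5, 1, 2]
`print(result1 is result2)` → prints True

Answer:
[5, 1, 2]
[5, 1, 2]
[5, 1, 2]
True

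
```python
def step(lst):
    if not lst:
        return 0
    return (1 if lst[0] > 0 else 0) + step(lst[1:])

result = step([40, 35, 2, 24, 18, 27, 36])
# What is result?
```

Count of positive elements in [40, 35, 2, 24, 18, 27, 36] = 7

Answer: 7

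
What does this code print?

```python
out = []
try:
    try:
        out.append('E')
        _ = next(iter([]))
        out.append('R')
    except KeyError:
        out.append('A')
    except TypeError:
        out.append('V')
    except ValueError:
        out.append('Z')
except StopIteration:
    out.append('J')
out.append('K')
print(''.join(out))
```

Execution trace: 'E' (try body) → 'J' (outer except StopIteration) → 'K' (after the try/except). Output: EJK

Answer: EJK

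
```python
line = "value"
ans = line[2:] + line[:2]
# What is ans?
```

Trace:
`line = "value"` → line = 'value'
`ans = line[2:] + line[:2]` → ans = 'lueva'
So ans = 'lueva'

Answer: 'lueva'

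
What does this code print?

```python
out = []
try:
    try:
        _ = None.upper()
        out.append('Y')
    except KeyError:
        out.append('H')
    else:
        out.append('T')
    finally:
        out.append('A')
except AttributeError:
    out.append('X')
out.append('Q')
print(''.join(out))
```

Execution trace: 'A' (finally) → 'X' (outer except AttributeError) → 'Q' (after the try/except). Output: AXQ

Answer: AXQ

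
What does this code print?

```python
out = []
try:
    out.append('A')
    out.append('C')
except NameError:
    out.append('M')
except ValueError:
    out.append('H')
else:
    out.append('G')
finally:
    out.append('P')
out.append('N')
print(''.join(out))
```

Execution trace: 'A' (try body) → 'C' (try body, no exception) → 'G' (else) → 'P' (finally) → 'N' (after the try/except). Output: ACGPN

Answer: ACGPN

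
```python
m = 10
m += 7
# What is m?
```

Trace:
`m = 10` → m = 10
`m += 7` → m = 17
So m = 17

Answer: 17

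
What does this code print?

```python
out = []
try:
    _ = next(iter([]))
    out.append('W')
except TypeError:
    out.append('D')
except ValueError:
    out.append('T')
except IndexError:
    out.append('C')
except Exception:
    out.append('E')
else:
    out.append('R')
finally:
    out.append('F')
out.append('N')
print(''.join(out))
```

Execution trace: 'E' (except Exception) → 'F' (finally) → 'N' (after the try/except). Output: EFN

Answer: EFN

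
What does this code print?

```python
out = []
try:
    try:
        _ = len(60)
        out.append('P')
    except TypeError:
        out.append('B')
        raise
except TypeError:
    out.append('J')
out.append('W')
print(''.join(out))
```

Execution trace: 'B' (except TypeError) → 'J' (outer except TypeError) → 'W' (after the try/except). Output: BJW

Answer: BJW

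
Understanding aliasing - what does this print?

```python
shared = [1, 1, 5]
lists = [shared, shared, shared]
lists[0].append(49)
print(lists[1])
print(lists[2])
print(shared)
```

Key concept: list of same reference.
Step by step:
`shared = [1, 1, 5]` → shared = [1, 1, 5]
`lists = [shared, shared, shared]` → lists = [[1, 1, 5], [1, 1, 5], [1, 1, 5]]
`lists[0].append(49)` → shared = [1, 1, 5, 49]; lists = [[1, 1, 5, 49], [1, 1, 5, 49], [1, 1, 5, 49]]
`print(lists[1])` → prints [1, 1, 5, 49]
`print(lists[2])` → prints [1, 1, 5, 49]
`print(shared)` → prints [1, 1, 5, 49]

Answer:
[1, 1, 5, 49]
[1, 1, 5, 49]
[1, 1, 5, 49]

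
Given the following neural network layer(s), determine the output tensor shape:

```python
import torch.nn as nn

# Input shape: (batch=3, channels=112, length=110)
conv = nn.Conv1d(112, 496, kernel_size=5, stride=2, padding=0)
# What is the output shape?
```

Input: (3, 112, 110) -> Output: (3, 496, 53)

Answer: (3, 496, 53)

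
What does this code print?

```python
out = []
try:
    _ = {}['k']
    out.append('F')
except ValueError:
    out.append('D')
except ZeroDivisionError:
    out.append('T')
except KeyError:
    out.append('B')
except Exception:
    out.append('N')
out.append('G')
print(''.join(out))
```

Execution trace: 'B' (except KeyError) → 'G' (after the try/except). Output: BG

Answer: BG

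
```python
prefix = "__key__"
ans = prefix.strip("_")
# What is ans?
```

Trace:
`prefix = "__key__"` → prefix = '__key__'
`ans = prefix.strip("_")` → ans = 'key'
So ans = 'key'

Answer: 'key'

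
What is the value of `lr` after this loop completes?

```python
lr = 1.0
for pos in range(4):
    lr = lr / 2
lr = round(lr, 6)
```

Halving LR 4 times: 1 / 2^4
`lr` takes the values: 1.0 → 0.5 → 0.25 → 0.125 → 0.0625

Answer: 0.0625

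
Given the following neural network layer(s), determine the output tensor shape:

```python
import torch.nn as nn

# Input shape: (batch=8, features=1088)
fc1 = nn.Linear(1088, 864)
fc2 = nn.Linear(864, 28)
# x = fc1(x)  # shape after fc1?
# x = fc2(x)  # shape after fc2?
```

Input: (8, 1088) -> after fc1: (8, 864) -> Output: (8, 28)

Answer: (8, 28)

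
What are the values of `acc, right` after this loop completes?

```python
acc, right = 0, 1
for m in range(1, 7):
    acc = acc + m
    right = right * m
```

Sum and factorial of 1 to 6
`acc, right` takes the values: (0, 1) → (1, 1) → (3, 1) → (3, 2) → (6, 2) → (6, 6) → (10, 6) → (10, 24) → (15, 24) → (15, 120) → (21, 120) → (21, 720)

Answer: 21, 720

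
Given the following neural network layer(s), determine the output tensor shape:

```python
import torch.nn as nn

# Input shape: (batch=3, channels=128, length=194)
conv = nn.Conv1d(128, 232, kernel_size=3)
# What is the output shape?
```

Input: (3, 128, 194) -> Output: (3, 232, 192)

Answer: (3, 232, 192)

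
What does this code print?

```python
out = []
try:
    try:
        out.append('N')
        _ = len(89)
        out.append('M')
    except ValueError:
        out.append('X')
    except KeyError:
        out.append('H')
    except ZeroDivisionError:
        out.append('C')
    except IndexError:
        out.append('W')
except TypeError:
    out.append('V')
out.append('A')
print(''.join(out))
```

Execution trace: 'N' (try body) → 'V' (outer except TypeError) → 'A' (after the try/except). Output: NVA

Answer: NVA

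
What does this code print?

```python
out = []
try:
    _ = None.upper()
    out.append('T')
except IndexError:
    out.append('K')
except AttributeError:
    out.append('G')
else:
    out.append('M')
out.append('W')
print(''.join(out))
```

Execution trace: 'G' (except AttributeError) → 'W' (after the try/except). Output: GW

Answer: GW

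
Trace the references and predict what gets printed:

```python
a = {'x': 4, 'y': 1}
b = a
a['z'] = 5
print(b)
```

Key concept: dict aliasing.
Step by step:
`a = {'x': 4, 'y': 1}` → a = {'x': 4, 'y': 1}
`b = a` → b = {'x': 4, 'y': 1} (same object as a)
`a['z'] = 5` → a = {'x': 4, 'y': 1, 'z': 5} (same object as b); b = {'x': 4, 'y': 1, 'z': 5} (same object as a)
`print(b)` → prints {'x': 4, 'y': 1, 'z': 5}

Answer: {'x': 4, 'y': 1, 'z': 5}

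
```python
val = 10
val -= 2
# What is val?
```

Trace:
`val = 10` → val = 10
`val -= 2` → val = 8
So val = 8

Answer: 8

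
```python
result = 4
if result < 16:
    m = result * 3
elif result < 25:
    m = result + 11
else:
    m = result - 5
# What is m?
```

Trace:
`result = 4` → result = 4
`if result < 16: ...` → result < 16 is True → m = 12
So m = 12

Answer: 12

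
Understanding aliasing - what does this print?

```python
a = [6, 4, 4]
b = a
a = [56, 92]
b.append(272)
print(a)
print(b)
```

Key concept: rebinding vs mutation: a is rebound to a new list, b still points at the original.
Step by step:
`a = [6, 4, 4]` → a = [6, 4, 4]
`b = a` → b = [6, 4, 4] (same object as a)
`a = [56, 92]` → a = [56, 92]
`b.append(272)` → b = [6, 4, 4, 272]
`print(a)` → prints [56, 92]
`print(b)` → prints [6, 4, 4, 272]

Answer:
[56, 92]
[6, 4, 4, 272]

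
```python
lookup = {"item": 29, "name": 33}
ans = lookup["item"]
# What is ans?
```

Trace:
`lookup = {"item": 29, "name": 33}` → lookup = {'item': 29, 'name': 33}
`ans = lookup["item"]` → ans = 29
So ans = 29

Answer: 29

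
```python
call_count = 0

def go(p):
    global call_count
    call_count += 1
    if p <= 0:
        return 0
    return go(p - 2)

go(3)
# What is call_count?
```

Linear recursion stepping by 2: 3 calls from p=3 down to ≤0.

Answer: 3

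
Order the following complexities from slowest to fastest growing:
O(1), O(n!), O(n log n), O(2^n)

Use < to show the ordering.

Ordered by growth rate: O(1) < O(n log n) < O(2^n) < O(n!)

Answer: O(1) < O(n log n) < O(2^n) < O(n!)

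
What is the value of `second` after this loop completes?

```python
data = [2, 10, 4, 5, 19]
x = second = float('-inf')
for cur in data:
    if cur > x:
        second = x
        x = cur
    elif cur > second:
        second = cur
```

Second largest (with repeats) in [2, 10, 4, 5, 19]
`second` takes the values: -inf → 2 → 4 → 5 → 10

Answer: 10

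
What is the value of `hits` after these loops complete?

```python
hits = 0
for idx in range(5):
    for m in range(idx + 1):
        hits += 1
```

Triangle: 1 + 2 + ... + 5
`hits` takes the values: 0 → 1 → 2 → 3 → 4 → 5 → 6 → 7 → 8 → 9 → 10 → 11 → 12 → 13 → 14 → 15

Answer: 15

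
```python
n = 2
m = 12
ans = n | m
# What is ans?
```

Trace:
`n = 2` → n = 2
`m = 12` → m = 12
`ans = n | m` → ans = 14
So ans = 14

Answer: 14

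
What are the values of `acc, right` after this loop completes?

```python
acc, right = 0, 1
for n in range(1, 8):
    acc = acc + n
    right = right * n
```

Sum and factorial of 1 to 7
`acc, right` takes the values: (0, 1) → (1, 1) → (3, 1) → (3, 2) → (6, 2) → (6, 6) → (10, 6) → (10, 24) → (15, 24) → (15, 120) → (21, 120) → (21, 720) → (28, 720) → (28, 5040)

Answer: 28, 5040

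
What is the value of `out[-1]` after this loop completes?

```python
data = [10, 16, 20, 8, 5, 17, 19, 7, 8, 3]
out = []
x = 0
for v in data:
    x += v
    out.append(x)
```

Cumulative sum ends at 113
`out` takes the values: [] → [10] → [10, 26] → [10, 26, 46] → [10, 26, 46, 54] → [10, 26, 46, 54, 59] → [10, 26, 46, 54, 59, 76] → [10, 26, 46, 54, 59, 76, 95] → [10, 26, 46, 54, 59, 76, 95, 102] → [10, 26, 46, 54, 59, 76, 95, 102, 110] → [10, 26, 46, 54, 59, 76, 95, 102, 110, 113]
So `out[-1]` = 113

Answer: 113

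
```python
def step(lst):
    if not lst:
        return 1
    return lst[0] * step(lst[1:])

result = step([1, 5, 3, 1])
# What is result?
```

Product over [1, 5, 3, 1] = 1 * 5 * 3 * 1 = 15

Answer: 15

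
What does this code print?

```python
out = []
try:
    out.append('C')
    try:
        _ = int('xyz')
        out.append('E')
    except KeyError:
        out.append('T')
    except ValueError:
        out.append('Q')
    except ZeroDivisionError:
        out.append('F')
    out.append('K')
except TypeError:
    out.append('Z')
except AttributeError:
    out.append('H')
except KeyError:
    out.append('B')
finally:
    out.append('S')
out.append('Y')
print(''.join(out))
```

Execution trace: 'C' (try body) → 'Q' (inner except ValueError) → 'K' (try body, no exception) → 'S' (finally) → 'Y' (after the try/except). Output: CQKSY

Answer: CQKSY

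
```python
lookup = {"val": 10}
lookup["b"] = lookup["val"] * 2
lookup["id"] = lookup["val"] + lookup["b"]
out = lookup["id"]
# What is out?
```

Trace:
`lookup = {"val": 10}` → lookup = {'val': 10}
`lookup["b"] = lookup["val"] * 2` → lookup = {'val': 10, 'b': 20}
`lookup["id"] = lookup["val"] + lookup["b"]` → lookup = {'val': 10, 'b': 20, 'id': 30}
`out = lookup["id"]` → out = 30
So out = 30

Answer: 30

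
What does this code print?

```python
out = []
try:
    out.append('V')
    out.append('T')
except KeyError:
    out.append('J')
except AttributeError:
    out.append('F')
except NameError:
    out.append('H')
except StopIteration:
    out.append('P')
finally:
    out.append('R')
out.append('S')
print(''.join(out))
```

Execution trace: 'V' (try body) → 'T' (try body, no exception) → 'R' (finally) → 'S' (after the try/except). Output: VTRS

Answer: VTRS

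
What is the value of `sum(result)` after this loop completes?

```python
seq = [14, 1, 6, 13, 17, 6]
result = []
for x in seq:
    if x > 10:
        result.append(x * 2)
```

Sum of doubled values > 10
`result` takes the values: [] → [28] → [28, 26] → [28, 26, 34]
So `sum(result)` = 88

Answer: 88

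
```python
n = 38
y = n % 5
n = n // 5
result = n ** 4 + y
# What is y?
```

Trace:
`n = 38` → n = 38
`y = n % 5` → y = 3
`n = n // 5` → n = 7
`result = n ** 4 + y` → result = 2404
So y = 3

Answer: 3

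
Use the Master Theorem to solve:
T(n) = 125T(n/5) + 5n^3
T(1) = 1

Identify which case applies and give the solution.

a=125, b=5, f(n)=5n^3. log_5(125) = 3. Since c=3 = 3, Case 2 applies: T(n) = Θ(n^log_b(a) · log n) = O(n^3 log n).

Answer: O(n^3 log n) - Case 2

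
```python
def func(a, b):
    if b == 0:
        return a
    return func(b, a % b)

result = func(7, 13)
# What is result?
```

func(7, 13) -> func(13, 7) -> func(7, 6) -> func(6, 1) -> func(1, 0) -> 1

Answer: 1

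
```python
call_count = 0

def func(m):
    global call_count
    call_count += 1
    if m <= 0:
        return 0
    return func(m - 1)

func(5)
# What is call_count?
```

Linear recursion stepping by 1: 6 calls from m=5 down to ≤0.

Answer: 6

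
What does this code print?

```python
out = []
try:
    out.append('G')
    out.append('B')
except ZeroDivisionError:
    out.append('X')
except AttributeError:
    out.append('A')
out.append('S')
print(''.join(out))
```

Execution trace: 'G' (try body) → 'B' (try body, no exception) → 'S' (after the try/except). Output: GBS

Answer: GBS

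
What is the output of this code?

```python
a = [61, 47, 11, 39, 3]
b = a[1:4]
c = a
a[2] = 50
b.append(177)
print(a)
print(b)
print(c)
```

Key concept: slice vs alias.
Step by step:
`a = [61, 47, 11, 39, 3]` → a = [61, 47, 11, 39, 3]
`b = a[1:4]` → b = [47, 11, 39]
`c = a` → c = [61, 47, 11, 39, 3] (same object as a)
`a[2] = 50` → a = [61, 47, 50, 39, 3] (same object as c); c = [61, 47, 50, 39, 3] (same object as a)
`b.append(177)` → b = [47, 11, 39, 177]
`print(a)` → prints [61, 47, 50, 39, 3]
`print(b)` → prints [47, 11, 39, 177]
`print(c)` → prints [61, 47, 50, 39, 3]

Answer:
[61, 47, 50, 39, 3]
[47, 11, 39, 177]
[61, 47, 50, 39, 3]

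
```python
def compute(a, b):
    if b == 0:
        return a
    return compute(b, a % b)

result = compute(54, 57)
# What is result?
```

compute(54, 57) -> compute(57, 54) -> compute(54, 3) -> compute(3, 0) -> 3

Answer: 3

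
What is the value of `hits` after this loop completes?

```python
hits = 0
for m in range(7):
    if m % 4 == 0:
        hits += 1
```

Count numbers divisible by 4 in range(7)
`hits` takes the values: 0 → 1 → 2

Answer: 2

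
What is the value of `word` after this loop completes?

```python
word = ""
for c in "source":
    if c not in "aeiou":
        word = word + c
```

Remove vowels from 'source'
`word` takes the values: "" → "s" → "sr" → "src"

Answer: "src"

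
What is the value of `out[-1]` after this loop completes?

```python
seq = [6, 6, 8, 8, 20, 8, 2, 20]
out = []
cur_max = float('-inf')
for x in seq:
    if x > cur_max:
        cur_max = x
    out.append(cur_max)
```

Running max ends at 20
`out` takes the values: [] → [6] → [6, 6] → [6, 6, 8] → [6, 6, 8, 8] → [6, 6, 8, 8, 20] → [6, 6, 8, 8, 20, 20] → [6, 6, 8, 8, 20, 20, 20] → [6, 6, 8, 8, 20, 20, 20, 20]
So `out[-1]` = 20

Answer: 20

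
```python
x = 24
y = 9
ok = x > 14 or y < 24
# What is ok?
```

Trace:
`x = 24` → x = 24
`y = 9` → y = 9
`ok = x > 14 or y < 24` → ok = True
So ok = True

Answer: True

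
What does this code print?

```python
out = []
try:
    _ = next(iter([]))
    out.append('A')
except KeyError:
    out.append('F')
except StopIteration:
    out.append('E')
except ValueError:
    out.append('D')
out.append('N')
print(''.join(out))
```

Execution trace: 'E' (except StopIteration) → 'N' (after the try/except). Output: EN

Answer: EN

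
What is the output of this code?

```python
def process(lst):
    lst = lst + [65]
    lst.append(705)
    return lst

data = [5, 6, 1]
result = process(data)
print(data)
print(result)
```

Key concept: rebinding parameter vs mutation.
Step by step:
`data = [5, 6, 1]` → data = [5, 6, 1]
`result = process(data)` → result = [5, 6, 1, 65, 705]
`print(data)` → prints [5, 6, 1]
`print(result)` → prints [5, 6, 1, 65, 705]

Answer:
[5, 6, 1]
[5, 6, 1, 65, 705]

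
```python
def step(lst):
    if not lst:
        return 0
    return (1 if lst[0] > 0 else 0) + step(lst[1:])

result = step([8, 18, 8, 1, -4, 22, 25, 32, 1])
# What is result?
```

Count of positive elements in [8, 18, 8, 1, -4, 22, 25, 32, 1] = 8

Answer: 8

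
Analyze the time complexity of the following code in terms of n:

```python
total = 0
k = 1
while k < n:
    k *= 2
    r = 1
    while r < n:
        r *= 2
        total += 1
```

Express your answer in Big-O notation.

Each loop level contributes: log n × log n. Multiplying the contributions gives O(log² n).

Answer: O(log² n)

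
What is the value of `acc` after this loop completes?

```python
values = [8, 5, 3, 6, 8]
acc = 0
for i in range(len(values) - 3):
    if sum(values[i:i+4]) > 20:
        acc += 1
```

Count windows with sum > 20
`acc` takes the values: 0 → 1 → 2

Answer: 2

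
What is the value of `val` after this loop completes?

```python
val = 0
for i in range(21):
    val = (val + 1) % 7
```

Increment mod 7, 21 times = 0
`val` takes the values: 0 → 1 → 2 → 3 → 4 → 5 → 6 → 0 → 1 → 2 → 3 → 4 → 5 → 6 → 0 → 1 → 2 → 3 → 4 → 5 → 6 → 0

Answer: 0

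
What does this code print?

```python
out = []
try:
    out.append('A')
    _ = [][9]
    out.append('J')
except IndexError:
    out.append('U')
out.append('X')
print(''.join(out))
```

Execution trace: 'A' (try body) → 'U' (except IndexError) → 'X' (after the try/except). Output: AUX

Answer: AUX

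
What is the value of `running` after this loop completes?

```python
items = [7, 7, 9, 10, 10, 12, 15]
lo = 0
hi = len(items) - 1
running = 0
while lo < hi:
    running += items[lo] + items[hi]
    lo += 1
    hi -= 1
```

Sum of pairs from ends
`running` takes the values: 0 → 22 → 41 → 60

Answer: 60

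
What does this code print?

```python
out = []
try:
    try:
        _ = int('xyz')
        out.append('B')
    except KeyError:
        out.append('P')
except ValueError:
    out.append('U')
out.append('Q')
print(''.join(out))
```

Execution trace: 'U' (outer except ValueError) → 'Q' (after the try/except). Output: UQ

Answer: UQ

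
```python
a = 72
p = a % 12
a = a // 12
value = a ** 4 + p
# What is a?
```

Trace:
`a = 72` → a = 72
`p = a % 12` → p = 0
`a = a // 12` → a = 6
`value = a ** 4 + p` → value = 1296
So a = 6

Answer: 6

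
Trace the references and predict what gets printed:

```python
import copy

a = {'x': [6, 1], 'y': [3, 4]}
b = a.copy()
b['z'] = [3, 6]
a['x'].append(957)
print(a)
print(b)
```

Key concept: shallow copy of dict with mutable values.
Step by step:
`a = {'x': [6, 1], 'y': [3, 4]}` → a = {'x': [6, 1], 'y': [3, 4]}
`b = a.copy()` → b = {'x': [6, 1], 'y': [3, 4]}
`b['z'] = [3, 6]` → b = {'x': [6, 1], 'y': [3, 4], 'z': [3, 6]}
`a['x'].append(957)` → a = {'x': [6, 1, 957], 'y': [3, 4]}; b = {'x': [6, 1, 957], 'y': [3, 4], 'z': [3, 6]}
`print(a)` → prints {'x': [6, 1, 957], 'y': [3, 4]}
`print(b)` → prints {'x': [6, 1, 957], 'y': [3, 4], 'z': [3, 6]}

Answer:
{'x': [6, 1, 957], 'y': [3, 4]}
{'x': [6, 1, 957], 'y': [3, 4], 'z': [3, 6]}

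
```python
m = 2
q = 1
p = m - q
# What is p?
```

Trace:
`m = 2` → m = 2
`q = 1` → q = 1
`p = m - q` → p = 1
So p = 1

Answer: 1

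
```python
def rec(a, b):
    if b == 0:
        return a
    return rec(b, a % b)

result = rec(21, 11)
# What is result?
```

rec(21, 11) -> rec(11, 10) -> rec(10, 1) -> rec(1, 0) -> 1

Answer: 1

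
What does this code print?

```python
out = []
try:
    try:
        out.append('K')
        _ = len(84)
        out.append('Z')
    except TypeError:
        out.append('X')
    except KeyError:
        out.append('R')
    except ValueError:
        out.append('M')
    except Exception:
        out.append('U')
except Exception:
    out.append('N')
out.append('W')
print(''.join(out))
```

Execution trace: 'K' (inner try body) → 'X' (inner except TypeError) → 'W' (after the try/except). Output: KXW

Answer: KXW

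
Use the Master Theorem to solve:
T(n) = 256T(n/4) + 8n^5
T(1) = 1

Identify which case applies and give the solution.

a=256, b=4, f(n)=8n^5. log_4(256) = 4. Since c=5 > 4 and the regularity condition holds (256(n/4)^5 = (256/4^5)n^5 with 256/4^5 < 1), Case 3 applies: T(n) = Θ(f(n)) = O(n^5).

Answer: O(n^5) - Case 3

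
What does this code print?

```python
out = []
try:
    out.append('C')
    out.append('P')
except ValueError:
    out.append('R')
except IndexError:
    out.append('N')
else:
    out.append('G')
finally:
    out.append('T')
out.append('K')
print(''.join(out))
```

Execution trace: 'C' (try body) → 'P' (try body, no exception) → 'G' (else) → 'T' (finally) → 'K' (after the try/except). Output: CPGTK

Answer: CPGTK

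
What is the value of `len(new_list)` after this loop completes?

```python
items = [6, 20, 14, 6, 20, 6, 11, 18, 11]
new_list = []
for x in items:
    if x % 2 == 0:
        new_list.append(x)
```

Count even numbers in [6, 20, 14, 6, 20, 6, 11, 18, 11]
`new_list` takes the values: [] → [6] → [6, 20] → [6, 20, 14] → [6, 20, 14, 6] → [6, 20, 14, 6, 20] → [6, 20, 14, 6, 20, 6] → [6, 20, 14, 6, 20, 6, 18]
So `len(new_list)` = 7

Answer: 7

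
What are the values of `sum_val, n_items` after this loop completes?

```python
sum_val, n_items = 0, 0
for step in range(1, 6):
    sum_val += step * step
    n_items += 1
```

Sum of squares and count
`sum_val, n_items` takes the values: (0, 0) → (1, 0) → (1, 1) → (5, 1) → (5, 2) → (14, 2) → (14, 3) → (30, 3) → (30, 4) → (55, 4) → (55, 5)

Answer: 55, 5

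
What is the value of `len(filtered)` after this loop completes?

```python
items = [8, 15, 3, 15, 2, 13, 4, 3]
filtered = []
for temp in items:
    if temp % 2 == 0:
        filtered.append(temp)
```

Count even numbers in [8, 15, 3, 15, 2, 13, 4, 3]
`filtered` takes the values: [] → [8] → [8, 2] → [8, 2, 4]
So `len(filtered)` = 3

Answer: 3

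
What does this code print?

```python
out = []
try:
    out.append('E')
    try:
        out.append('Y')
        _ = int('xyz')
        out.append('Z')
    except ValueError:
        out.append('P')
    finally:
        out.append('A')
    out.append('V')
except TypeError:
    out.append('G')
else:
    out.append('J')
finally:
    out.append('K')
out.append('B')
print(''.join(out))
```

Execution trace: 'E' (try body) → 'Y' (inner try body) → 'P' (inner except ValueError) → 'A' (inner finally) → 'V' (try body, no exception) → 'J' (else) → 'K' (finally) → 'B' (after the try/except). Output: EYPAVJKB

Answer: EYPAVJKB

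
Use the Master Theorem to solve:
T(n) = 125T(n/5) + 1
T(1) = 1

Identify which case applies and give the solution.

a=125, b=5, f(n)=1. log_5(125) = 3. Since c=0 < 3, Case 1 applies: T(n) = Θ(n^log_b(a)) = O(n^3).

Answer: O(n^3) - Case 1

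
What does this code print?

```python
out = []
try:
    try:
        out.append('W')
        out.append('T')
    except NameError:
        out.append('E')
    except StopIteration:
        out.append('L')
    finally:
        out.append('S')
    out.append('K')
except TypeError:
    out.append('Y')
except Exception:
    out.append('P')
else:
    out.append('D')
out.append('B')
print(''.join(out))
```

Execution trace: 'W' (inner try body) → 'T' (inner try body, no exception) → 'S' (inner finally) → 'K' (try body, no exception) → 'D' (else) → 'B' (after the try/except). Output: WTSKDB

Answer: WTSKDB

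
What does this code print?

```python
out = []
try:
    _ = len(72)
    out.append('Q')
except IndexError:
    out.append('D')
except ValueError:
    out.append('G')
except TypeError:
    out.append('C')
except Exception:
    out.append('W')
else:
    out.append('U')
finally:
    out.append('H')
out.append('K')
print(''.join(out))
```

Execution trace: 'C' (except TypeError) → 'H' (finally) → 'K' (after the try/except). Output: CHK

Answer: CHK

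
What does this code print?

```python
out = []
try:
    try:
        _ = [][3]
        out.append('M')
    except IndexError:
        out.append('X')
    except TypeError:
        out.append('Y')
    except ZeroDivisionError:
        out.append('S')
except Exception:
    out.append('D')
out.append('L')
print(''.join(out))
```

Execution trace: 'X' (inner except IndexError) → 'L' (after the try/except). Output: XL

Answer: XL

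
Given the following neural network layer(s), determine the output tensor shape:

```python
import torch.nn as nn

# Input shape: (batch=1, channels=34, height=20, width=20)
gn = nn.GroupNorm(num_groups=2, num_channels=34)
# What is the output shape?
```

Input: (1, 34, 20, 20) -> Output: (1, 34, 20, 20)

Answer: (1, 34, 20, 20)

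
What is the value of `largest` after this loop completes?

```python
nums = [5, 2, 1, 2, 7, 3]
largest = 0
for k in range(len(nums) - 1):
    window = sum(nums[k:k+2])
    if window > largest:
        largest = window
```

Max sum of 2-element window in [5, 2, 1, 2, 7, 3]
`largest` takes the values: 0 → 7 → 9 → 10

Answer: 10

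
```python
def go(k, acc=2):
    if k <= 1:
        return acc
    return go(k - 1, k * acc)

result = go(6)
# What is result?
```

Accumulator trace (n, acc): (6, 2) -> (5, 12) -> (4, 60) -> (3, 240) -> (2, 720) -> (1, 1440) -> return 1440

Answer: 1440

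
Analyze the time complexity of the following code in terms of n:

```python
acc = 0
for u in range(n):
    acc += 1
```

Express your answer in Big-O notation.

Each loop level contributes: n. Multiplying the contributions gives O(n).

Answer: O(n)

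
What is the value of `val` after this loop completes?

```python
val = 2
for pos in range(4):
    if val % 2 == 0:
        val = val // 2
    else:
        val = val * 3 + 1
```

Collatz-style transformation from 2
`val` takes the values: 2 → 1 → 4 → 2 → 1

Answer: 1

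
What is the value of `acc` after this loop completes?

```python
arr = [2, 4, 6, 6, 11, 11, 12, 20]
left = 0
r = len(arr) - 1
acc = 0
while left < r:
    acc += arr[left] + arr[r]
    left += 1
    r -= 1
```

Sum of pairs from ends
`acc` takes the values: 0 → 22 → 38 → 55 → 72

Answer: 72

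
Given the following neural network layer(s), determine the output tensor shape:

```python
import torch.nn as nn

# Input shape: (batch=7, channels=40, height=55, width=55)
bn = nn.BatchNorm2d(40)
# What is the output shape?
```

Input: (7, 40, 55, 55) -> Output: (7, 40, 55, 55)

Answer: (7, 40, 55, 55)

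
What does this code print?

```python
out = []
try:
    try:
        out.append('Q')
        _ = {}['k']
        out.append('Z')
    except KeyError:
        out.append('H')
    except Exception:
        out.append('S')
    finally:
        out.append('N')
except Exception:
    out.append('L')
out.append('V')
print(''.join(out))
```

Execution trace: 'Q' (inner try body) → 'H' (inner except KeyError) → 'N' (inner finally) → 'V' (after the try/except). Output: QHNV

Answer: QHNV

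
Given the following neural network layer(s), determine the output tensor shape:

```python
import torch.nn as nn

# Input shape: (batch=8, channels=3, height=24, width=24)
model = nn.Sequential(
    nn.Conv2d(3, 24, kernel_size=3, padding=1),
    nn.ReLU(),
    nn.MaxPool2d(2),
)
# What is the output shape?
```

Input: (8, 3, 24, 24) -> after Conv2d: (8, 24, 24, 24) -> after ReLU: (8, 24, 24, 24) -> Output: (8, 24, 12, 12)

Answer: (8, 24, 12, 12)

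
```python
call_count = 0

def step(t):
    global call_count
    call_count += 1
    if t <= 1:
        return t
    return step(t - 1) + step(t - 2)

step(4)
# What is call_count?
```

Calls(t) = 1 + Calls(t-1) + Calls(t-2); Calls(0)=Calls(1)=1. For t=4 this gives 9.

Answer: 9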